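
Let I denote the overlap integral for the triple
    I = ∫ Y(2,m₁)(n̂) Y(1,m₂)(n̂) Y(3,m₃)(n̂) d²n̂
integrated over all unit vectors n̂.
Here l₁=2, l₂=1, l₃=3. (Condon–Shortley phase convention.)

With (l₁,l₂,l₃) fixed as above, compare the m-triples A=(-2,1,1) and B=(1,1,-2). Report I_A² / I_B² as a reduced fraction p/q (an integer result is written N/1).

1/10

Shared (l₁,l₂,l₃)=(2,1,3): N and (l;000)² cancel in I_A²/I_B².
A: Δ = 0!·4!·2!/7! = 1/105; Racah Σ t=0..0: t=0:+1/48 = 1/48; ⇒ 3j(2 1 3; -2 1 1)² = 1/105, sgn +1
B: Δ = 0!·4!·2!/7! = 1/105; Racah Σ t=0..0: t=0:+1/12 = 1/12; ⇒ 3j(2 1 3; 1 1 -2)² = 2/21, sgn -1
I_A²/I_B² = (1/105)/(2/21) = 1/10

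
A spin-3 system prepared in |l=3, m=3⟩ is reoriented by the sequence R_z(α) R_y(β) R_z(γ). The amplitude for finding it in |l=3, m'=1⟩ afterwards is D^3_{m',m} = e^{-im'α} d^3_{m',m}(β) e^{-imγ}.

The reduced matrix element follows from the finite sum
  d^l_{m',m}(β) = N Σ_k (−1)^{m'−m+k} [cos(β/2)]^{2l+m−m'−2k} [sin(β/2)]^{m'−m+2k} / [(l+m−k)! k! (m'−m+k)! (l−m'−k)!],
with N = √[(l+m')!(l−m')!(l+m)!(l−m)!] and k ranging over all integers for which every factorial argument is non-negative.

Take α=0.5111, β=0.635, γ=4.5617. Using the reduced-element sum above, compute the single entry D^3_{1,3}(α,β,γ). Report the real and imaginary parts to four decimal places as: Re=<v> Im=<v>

Re=-0.0181 Im=-0.3069

First d^3_{1,3}(β=0.6350), then the phase factors e^{-i(1)α} and e^{-i(3)γ}:
With c≡cos(β/2)=0.950019 and s≡sin(β/2)=0.312192, N=[24·2·720·1]^{1/2}=185.903201
k∈{2} keeps every argument non-negative
  k=2: (−1)^0·185.9032/(48)·0.9500^4·0.3122^2 = +0.307482
d^3_{1,3}(0.6350) = +0.307482
D = (+0.872207-0.489137i)·(+0.307482)·(+0.436826-0.899546i) = -0.018141-0.306946i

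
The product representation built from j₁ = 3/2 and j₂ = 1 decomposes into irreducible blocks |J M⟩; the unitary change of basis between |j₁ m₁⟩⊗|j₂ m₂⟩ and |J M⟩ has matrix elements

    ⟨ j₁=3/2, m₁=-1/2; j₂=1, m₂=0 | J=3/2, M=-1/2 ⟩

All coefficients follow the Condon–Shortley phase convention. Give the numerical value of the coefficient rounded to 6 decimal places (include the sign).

j₁+j₂−J=1  J+j₁−j₂=2  J−j₁+j₂=1  j₁+j₂+J+1=5
(j₁±m₁, j₂±m₂, J±M) = (1,2,1,1,1,2)
P² = 4/15
sum k=0..1:
  [0] +1/2 = 1/2
  [1] −1/1 = -1
S = -1/2
C² = P²·S² = 1/15 ; C = -0.258199

-0.258199  (= −√(1/15))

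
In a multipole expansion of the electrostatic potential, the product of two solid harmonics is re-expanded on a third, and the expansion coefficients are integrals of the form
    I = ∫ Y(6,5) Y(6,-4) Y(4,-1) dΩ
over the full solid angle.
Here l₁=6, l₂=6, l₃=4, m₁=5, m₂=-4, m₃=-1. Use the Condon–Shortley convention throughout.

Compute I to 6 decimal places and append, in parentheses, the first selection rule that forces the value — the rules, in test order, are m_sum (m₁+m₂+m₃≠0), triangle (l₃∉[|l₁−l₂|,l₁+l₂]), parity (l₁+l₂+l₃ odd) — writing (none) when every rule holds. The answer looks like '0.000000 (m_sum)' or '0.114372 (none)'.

m-sum 0 ✓  L=16 even ✓  0≤4≤12 ✓
Π(2lᵢ+1) = 13×13×9 = 1521
triangle coeff Δ(6,6,4) = 1/15315300
Σ_t [2,6]: t=2:+1/829440 t=3:−1/25920 t=4:+1/9216 t=5:−1/25920 t=6:+1/829440 = 7/207360
(3j)²=28/2431 [(6 6 4; 0 0 0)], sign=+1
Σ_t [0,1]: t=0:+1/967680 t=1:−1/725760 = -1/2903040
(3j)²=5/3094 [(6 6 4; 5 -4 -1)], sign=+1
⇒ 4πI² = 90/3179
I = (+1)√(90/3179/(4π)) = 0.04746473
No selection rule forces the value: the integral is nonzero (none).

0.047465 (none)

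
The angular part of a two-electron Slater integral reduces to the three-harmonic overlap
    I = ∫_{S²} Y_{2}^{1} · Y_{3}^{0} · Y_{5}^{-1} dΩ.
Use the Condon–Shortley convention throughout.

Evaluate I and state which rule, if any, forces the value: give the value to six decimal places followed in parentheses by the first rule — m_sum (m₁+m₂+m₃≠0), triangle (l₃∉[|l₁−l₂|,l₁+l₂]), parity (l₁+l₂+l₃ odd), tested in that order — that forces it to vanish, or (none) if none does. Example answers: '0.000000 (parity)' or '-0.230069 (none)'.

-0.214318 (none)

Checks pass: Σm=0; 10 even; l₃=5∈[1,5].
(2·2+1)(2·3+1)(2·5+1) = 385
Δ: 0! 4! 6! / 11! → 1/2310
sum: t=0:+1/144 = 1/144
3j²(2 3 5; 0 0 0) = Δ·Π!·Σ² = 10/231  (sign -1)
sum: t=0:+1/216 = 1/216
3j²(2 3 5; 1 0 -1) = Δ·Π!·Σ² = 8/231  (sign +1)
combine: 4πI² = 385·10/231·8/231 = 400/693
take √, sign -1: I = -0.21431790
No selection rule forces the value: the integral is nonzero (none).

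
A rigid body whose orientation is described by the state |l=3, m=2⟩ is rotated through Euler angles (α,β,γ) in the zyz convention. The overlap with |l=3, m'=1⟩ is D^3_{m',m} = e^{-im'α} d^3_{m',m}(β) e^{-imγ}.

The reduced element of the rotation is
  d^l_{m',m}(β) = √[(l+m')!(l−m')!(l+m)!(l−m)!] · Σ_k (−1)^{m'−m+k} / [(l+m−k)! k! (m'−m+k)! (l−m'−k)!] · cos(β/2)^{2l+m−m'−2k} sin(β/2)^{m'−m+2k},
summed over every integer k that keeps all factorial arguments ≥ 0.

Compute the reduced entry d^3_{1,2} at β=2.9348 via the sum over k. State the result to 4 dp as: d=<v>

d=-0.0068

d^3_{1,2}(β=2.9348) via the finite sum:
c=cos(2.934800/2)=0.103212, s=sin(2.934800/2)=0.994659; N=√[24·2·120·1]=75.894664
k: max(0,(2)−(1))=1 … min(3+(2),3−(1))=2
  k=1: (−1)^0·75.8947/(24)·0.1032^5·0.9947^1 = +0.000037
  k=2: (−1)^1·75.8947/(12)·0.1032^3·0.9947^3 = -0.006843
d^3_{1,2}(2.9348) = +0.000037 -0.006843 = -0.006806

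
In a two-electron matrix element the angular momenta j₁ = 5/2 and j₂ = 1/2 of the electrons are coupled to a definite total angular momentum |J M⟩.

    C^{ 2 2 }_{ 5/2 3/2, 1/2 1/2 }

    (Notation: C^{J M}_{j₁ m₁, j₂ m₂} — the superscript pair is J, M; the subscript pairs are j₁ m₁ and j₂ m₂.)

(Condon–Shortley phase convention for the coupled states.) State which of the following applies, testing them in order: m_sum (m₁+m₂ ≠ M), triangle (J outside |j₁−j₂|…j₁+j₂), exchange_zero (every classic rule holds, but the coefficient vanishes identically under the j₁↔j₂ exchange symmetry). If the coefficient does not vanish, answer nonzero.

nonzero

m-sum: m₁+m₂ = 3/2+1/2 = 2, M = 2  ✓
triangle: |j₁−j₂| = 2 ≤ J = 2 ≤ j₁+j₂ = 3  ✓
exchange: j₁≠j₂ or m₁≠m₂ — the exchange symmetry imposes no constraint here
value check: CG = −√(1/6) = -0.408248 ≠ 0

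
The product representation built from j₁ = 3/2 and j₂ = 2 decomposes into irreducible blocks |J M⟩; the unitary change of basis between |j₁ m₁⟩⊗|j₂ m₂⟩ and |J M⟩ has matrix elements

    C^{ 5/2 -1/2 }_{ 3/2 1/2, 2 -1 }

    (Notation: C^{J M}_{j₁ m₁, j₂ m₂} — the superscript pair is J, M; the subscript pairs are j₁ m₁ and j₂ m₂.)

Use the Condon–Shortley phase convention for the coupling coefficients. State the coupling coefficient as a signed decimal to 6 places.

+√(5/14) ≈ +0.597614

triangle: 1!·2!·3!/7! = 12/5040
(j±m)!: 2!·1!·1!·3!·2!·3! = 144
prefactor² = (2J+1)·Δ·N² = 72/35
  k=0: +1/(0!·1!·1!·1!·1!·2!) = 1/2
  k=1: −1/(1!·0!·0!·0!·2!·3!) = -1/12
Σ = 5/12  ⇒  CG² = 72/35·(5/12)² = 5/14
CG = +√(5/14) = +0.597614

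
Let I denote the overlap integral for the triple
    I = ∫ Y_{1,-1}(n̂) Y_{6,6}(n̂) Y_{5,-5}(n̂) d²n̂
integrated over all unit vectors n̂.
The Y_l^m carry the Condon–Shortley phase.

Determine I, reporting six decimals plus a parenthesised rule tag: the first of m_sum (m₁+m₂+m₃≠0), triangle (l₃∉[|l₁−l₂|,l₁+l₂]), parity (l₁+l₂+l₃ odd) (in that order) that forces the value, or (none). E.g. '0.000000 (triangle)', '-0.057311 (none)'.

Checks pass: Σm=0; 12 even; l₃=5∈[5,7].
(2·1+1)(2·6+1)(2·5+1) = 429
Δ: 2! 0! 10! / 13! → 1/858
sum: t=1:−1/14400 = -1/14400
3j²(1 6 5; 0 0 0) = Δ·Π!·Σ² = 6/143  (sign +1)
sum: t=2:+1/7257600 = 1/7257600
3j²(1 6 5; -1 6 -5) = Δ·Π!·Σ² = 1/13  (sign +1)
combine: 4πI² = 429·6/143·1/13 = 18/13
take √, sign +1: I = 0.33194004
No selection rule forces the value: the integral is nonzero (none).

0.331940 (none)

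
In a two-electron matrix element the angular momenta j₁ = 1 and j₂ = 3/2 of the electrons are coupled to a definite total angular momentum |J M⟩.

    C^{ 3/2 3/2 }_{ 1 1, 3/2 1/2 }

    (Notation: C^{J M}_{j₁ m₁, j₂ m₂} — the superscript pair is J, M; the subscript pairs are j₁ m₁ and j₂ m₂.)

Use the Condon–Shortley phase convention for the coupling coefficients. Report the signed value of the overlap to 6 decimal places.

+√(2/5) = +0.632456

√[4·1!1!2!/5! · 2!0!2!1!3!0!] = √(8/5)
  +(−1)^0/∏(0,1,0,2,1,0)! = 1/2  (running 1/2)
⟨..|..⟩ = √(8/5)·(1/2) = +0.632456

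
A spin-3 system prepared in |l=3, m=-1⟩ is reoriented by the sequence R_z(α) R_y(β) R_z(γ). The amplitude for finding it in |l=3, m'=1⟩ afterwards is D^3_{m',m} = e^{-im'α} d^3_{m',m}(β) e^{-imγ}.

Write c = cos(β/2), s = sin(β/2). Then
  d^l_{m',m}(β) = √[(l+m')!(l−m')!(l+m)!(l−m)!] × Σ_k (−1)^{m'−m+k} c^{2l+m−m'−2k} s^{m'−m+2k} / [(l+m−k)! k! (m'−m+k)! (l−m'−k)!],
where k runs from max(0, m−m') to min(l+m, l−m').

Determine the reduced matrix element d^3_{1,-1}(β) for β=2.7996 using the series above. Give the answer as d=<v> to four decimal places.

d=0.7021

d^3_{1,-1}(β=2.7996) via the finite sum:
Half-angle: c=0.170164, s=0.985416. N=√(24·2·2·24)=48.000000
k: max(0,(-1)−(1))=0 … min(3+(-1),3−(1))=2
  k=0: (−1)^2·48.0000/(8)·0.1702^4·0.9854^2 = +0.004885
  k=1: (−1)^3·48.0000/(6)·0.1702^2·0.9854^4 = -0.218426
  k=2: (−1)^4·48.0000/(48)·0.1702^0·0.9854^6 = +0.915623
d^3_{1,-1}(2.7996) = +0.004885 -0.218426 +0.915623 = +0.702082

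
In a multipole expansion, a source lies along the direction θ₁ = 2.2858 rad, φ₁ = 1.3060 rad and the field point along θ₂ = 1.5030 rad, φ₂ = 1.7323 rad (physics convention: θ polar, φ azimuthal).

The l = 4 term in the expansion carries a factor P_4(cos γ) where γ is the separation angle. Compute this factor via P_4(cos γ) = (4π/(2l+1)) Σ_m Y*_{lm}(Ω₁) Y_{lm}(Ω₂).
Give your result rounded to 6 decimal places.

Addition theorem: P_4(cos γ) = (4π/9) Σ_m Y*_{lm}(Ω₁) Y_{lm}(Ω₂), m = −4…4:
  m=-4: (0.07043 - 0.12544j) × (0.35012 - 0.26397j) = -0.00845 - 0.06251j  (running Σ = -0.00845 - 0.06251j)
  m=-3: (0.25205 + 0.24756j) × (0.03922 + 0.07452j) = -0.00856 + 0.02849j  (running Σ = -0.01701 - 0.03402j)
  m=-2: (-0.33067 + 0.19356j) × (0.30562 - 0.10230j) = -0.08126 + 0.09299j  (running Σ = -0.09827 + 0.05897j)
  m=-1: (-0.00054 - 0.00200j) × (0.01526 + 0.09366j) = 0.00018 - 0.00008j  (running Σ = -0.09809 + 0.05889j)
  m=0: (-0.36269 + 0.00000j) × (0.30287 + 0.00000j) = -0.10985 + 0.00000j  (running Σ = -0.20794 + 0.05889j)
  m=1: (0.00054 - 0.00200j) × (-0.01526 + 0.09366j) = 0.00018 + 0.00008j  (running Σ = -0.20776 + 0.05897j)
  m=2: (-0.33067 - 0.19356j) × (0.30562 + 0.10230j) = -0.08126 - 0.09299j  (running Σ = -0.28902 - 0.03402j)
  m=3: (-0.25205 + 0.24756j) × (-0.03922 + 0.07452j) = -0.00856 - 0.02849j  (running Σ = -0.29758 - 0.06251j)
  m=4: (0.07043 + 0.12544j) × (0.35012 + 0.26397j) = -0.00845 + 0.06251j  (running Σ = -0.30603 + 0.00000j)
Total Σ_m = -0.30603 + 0.00000j. Multiply by 1.396263: -0.42730 + 0.00000j. P_4(cos γ) = -0.427303

-0.427303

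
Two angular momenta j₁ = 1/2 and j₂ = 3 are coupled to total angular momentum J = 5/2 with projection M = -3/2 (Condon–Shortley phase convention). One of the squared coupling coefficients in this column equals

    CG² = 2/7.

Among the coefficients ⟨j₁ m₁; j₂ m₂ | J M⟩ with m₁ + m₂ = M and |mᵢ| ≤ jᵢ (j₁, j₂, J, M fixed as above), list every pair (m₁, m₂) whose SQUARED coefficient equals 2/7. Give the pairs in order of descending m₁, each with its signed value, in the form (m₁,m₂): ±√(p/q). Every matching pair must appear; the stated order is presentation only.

Admissible pairs with m₁+m₂ = M = -3/2: (-1/2,-1), (1/2,-2)
  (m₁,m₂)=(1/2,-2): CG² = 5/7, CG = +√(5/7)
  (m₁,m₂)=(-1/2,-1): CG² = 2/7, CG = −√(2/7)   ← matches the target
Pairs with CG² = 2/7: (-1/2,-1): −√(2/7)

(-1/2,-1): −√(2/7)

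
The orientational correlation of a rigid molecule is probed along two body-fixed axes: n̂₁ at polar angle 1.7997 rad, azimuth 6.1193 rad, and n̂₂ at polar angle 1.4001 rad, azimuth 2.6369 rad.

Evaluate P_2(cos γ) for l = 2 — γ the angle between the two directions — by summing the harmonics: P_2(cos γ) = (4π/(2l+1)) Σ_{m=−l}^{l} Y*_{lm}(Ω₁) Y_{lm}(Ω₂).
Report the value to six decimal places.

0.834173

Expand P_2 via completeness: Σ_{m} conj(Y_{2,m}) at Ω₁ times Y_{2,m} at Ω₂ —
  m=-2: (0.346880, -0.117952) × (0.199711, 0.317548) = (0.106731, 0.086595)  (running Σ = (0.106731, 0.086595))
  m=-1: (-0.168439, 0.027854) × (-0.113201, -0.062533) = (0.020809, 0.007380)  (running Σ = (0.127540, 0.093975))
  m=0: (-0.266675, -0.000000) × (-0.288089, 0.000000) = (0.076826, 0.000000)  (running Σ = (0.204367, 0.093975))
  m=1: (0.168439, 0.027854) × (0.113201, -0.062533) = (0.020809, -0.007380)  (running Σ = (0.225176, 0.086595))
  m=2: (0.346880, 0.117952) × (0.199711, -0.317548) = (0.106731, -0.086595)  (running Σ = (0.331907, 0.000000))
Σ over m = (0.331907, 0.000000); ×(4π/5) → (0.834173, 0.000000). Real part: 0.834173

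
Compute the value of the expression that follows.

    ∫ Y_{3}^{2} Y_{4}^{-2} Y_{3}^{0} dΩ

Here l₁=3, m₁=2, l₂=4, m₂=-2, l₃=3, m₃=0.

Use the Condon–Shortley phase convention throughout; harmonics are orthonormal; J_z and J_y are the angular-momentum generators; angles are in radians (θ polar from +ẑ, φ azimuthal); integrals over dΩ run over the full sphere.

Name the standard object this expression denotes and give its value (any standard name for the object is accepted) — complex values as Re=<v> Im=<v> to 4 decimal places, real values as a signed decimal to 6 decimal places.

Gaunt coefficient, -0.044418

This is a Gaunt coefficient — the integral of a triple product of spherical harmonics over the sphere.
Rules hold: Σm=0, L=10 even, 1≤3≤7.
N = 7·9·7 = 441
Δ = 4!·2!·4!/11! = 1/34650
Racah Σ t=1..3: t=1:−1/72 t=2:+1/16 t=3:−1/72 = 5/144
⇒ 3j(3 4 3; 0 0 0)² = 2/77, sgn -1
Racah Σ t=0..1: t=0:+1/96 t=1:−1/72 = -1/288
⇒ 3j(3 4 3; 2 -2 0)² = 1/462, sgn +1
4πI² = N·(3j₀)²·(3jₘ)² = 3/121
I = -1·√(0.0247934/4π) = -0.04441841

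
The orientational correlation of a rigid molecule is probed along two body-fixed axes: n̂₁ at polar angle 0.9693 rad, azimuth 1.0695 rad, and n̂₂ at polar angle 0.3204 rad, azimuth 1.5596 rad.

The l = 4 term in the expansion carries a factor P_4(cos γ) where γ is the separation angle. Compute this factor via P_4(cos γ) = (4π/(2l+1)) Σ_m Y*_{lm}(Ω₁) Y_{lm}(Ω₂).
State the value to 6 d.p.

-0.318712

Summing Y*_{l m}(θ₁,φ₁)·Y_{l m}(θ₂,φ₂) over m ∈ [−4, 4]; prefactor 4π/(2·4+1) = 1.396263:
  m=-4: (-0.08606 - 0.18550j) × (0.00435 + 0.00019j) = -0.00034 - 0.00082j  (running Σ = -0.00034 - 0.00082j)
  m=-3: (-0.39609 - 0.02654j) × (-0.00125 + 0.03709j) = 0.00148 - 0.01466j  (running Σ = 0.00114 - 0.01548j)
  m=-2: (-0.15192 + 0.23796j) × (-0.17601 - 0.00394j) = 0.02768 - 0.04128j  (running Σ = 0.02882 - 0.05677j)
  m=-1: (-0.08045 - 0.14682j) × (0.00523 - 0.46744j) = -0.06905 + 0.03684j  (running Σ = -0.04023 - 0.01993j)
  m=0: (-0.31922 + 0.00000j) × (0.46299 + 0.00000j) = -0.14780 + 0.00000j  (running Σ = -0.18803 - 0.01993j)
  m=1: (0.08045 - 0.14682j) × (-0.00523 - 0.46744j) = -0.06905 - 0.03684j  (running Σ = -0.25708 - 0.05677j)
  m=2: (-0.15192 - 0.23796j) × (-0.17601 + 0.00394j) = 0.02768 + 0.04128j  (running Σ = -0.22940 - 0.01548j)
  m=3: (0.39609 - 0.02654j) × (0.00125 + 0.03709j) = 0.00148 + 0.01466j  (running Σ = -0.22792 - 0.00082j)
  m=4: (-0.08606 + 0.18550j) × (0.00435 - 0.00019j) = -0.00034 + 0.00082j  (running Σ = -0.22826 - 0.00000j)
Σ over m = -0.22826 - 0.00000j; ×(4π/9) → -0.31871 - 0.00000j. Real part: -0.318712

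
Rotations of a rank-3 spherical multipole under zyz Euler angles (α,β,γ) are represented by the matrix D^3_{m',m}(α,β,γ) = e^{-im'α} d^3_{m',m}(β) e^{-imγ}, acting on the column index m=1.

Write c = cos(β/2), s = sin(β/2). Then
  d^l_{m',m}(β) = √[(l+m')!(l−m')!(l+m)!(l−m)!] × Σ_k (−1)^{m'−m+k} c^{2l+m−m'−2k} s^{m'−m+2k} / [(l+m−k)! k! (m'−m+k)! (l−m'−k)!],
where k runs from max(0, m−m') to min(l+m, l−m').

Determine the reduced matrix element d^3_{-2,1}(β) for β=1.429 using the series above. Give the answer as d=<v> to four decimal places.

d^3_{-2,1}(β=1.4290) via the finite sum:
c=cos(1.429000/2)=0.755421, s=sin(1.429000/2)=0.655240; N=√[1·120·24·2]=75.894664
k: max(0,(1)−(-2))=3 … min(3+(1),3−(-2))=4
  k=3: (−1)^0·75.8947/(12)·0.7554^3·0.6552^3 = +0.767004
  k=4: (−1)^1·75.8947/(24)·0.7554^1·0.6552^5 = -0.288530
d^3_{-2,1}(1.4290) = +0.767004 -0.288530 = +0.478475

d=0.4785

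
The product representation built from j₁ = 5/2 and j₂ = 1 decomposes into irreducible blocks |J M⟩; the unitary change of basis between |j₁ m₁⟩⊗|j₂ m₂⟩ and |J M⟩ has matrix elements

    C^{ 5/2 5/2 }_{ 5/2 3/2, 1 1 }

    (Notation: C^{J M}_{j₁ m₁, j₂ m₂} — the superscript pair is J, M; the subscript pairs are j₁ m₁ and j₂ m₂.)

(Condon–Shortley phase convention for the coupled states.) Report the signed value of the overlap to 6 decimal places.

-0.534522  (= −√(2/7))

√[6·1!4!1!/7! · 4!1!2!0!5!0!] = √(1152/7)
  +(−1)^1/∏(1,0,0,1,4,0)! = -1/24  (running -1/24)
⟨..|..⟩ = √(1152/7)·(-1/24) = -0.534522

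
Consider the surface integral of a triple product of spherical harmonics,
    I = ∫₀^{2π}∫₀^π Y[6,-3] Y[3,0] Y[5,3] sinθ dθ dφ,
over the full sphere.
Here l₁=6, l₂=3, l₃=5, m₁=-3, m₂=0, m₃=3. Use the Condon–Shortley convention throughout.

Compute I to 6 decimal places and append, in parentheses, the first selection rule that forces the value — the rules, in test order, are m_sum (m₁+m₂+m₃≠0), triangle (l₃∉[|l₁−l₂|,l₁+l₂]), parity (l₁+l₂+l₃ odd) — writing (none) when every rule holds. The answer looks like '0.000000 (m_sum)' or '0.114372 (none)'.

0.036034 (none)

Checks pass: Σm=0; 14 even; l₃=5∈[3,9].
(2·6+1)(2·3+1)(2·5+1) = 1001
Δ: 4! 8! 2! / 15! → 1/675675
sum: t=1:−1/8640 t=2:+1/2304 t=3:−1/8640 = 7/34560
3j²(6 3 5; 0 0 0) = Δ·Π!·Σ² = 7/429  (sign -1)
sum: t=1:−1/483840 t=2:+1/20160 t=3:−1/17280 = -1/96768
3j²(6 3 5; -3 0 3) = Δ·Π!·Σ² = 1/1001  (sign -1)
combine: 4πI² = 1001·7/429·1/1001 = 7/429
take √, sign +1: I = 0.03603425
No selection rule forces the value: the integral is nonzero (none).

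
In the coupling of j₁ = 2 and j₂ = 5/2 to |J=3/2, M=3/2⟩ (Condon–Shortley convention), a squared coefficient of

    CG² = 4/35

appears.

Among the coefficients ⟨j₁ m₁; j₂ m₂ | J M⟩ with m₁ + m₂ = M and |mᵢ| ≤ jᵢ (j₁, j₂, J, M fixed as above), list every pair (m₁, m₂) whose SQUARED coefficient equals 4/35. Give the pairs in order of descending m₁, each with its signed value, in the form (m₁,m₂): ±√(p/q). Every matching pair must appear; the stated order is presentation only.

Admissible pairs with m₁+m₂ = M = 3/2: (-1,5/2), (0,3/2), (1,1/2), (2,-1/2)
  (m₁,m₂)=(2,-1/2): CG² = 4/35, CG = +√(4/35)   ← matches the target
  (m₁,m₂)=(1,1/2): CG² = 9/35, CG = −√(9/35)
  (m₁,m₂)=(0,3/2): CG² = 12/35, CG = +√(12/35)
  (m₁,m₂)=(-1,5/2): CG² = 2/7, CG = −√(2/7)
Pairs with CG² = 4/35: (2,-1/2): +√(4/35)

(2,-1/2): +√(4/35)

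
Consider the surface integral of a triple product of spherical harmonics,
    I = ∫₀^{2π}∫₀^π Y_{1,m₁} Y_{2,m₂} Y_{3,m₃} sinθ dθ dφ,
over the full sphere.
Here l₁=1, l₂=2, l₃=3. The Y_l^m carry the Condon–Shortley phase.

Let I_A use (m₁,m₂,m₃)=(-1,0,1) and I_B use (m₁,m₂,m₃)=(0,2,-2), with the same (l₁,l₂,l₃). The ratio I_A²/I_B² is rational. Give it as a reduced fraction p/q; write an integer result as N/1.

6/5

l's match ⇒ only the (l;m) 3-j factors differ between A and B.
A: triangle coeff Δ(1,2,3) = 1/105; Σ_t [0,0]: t=0:+1/8 = 1/8; (3j)²=2/35 [(1 2 3; -1 0 1)], sign=+1
B: triangle coeff Δ(1,2,3) = 1/105; Σ_t [0,0]: t=0:+1/24 = 1/24; (3j)²=1/21 [(1 2 3; 0 2 -2)], sign=-1
I_A²/I_B² = (2/35)/(1/21) = 6/5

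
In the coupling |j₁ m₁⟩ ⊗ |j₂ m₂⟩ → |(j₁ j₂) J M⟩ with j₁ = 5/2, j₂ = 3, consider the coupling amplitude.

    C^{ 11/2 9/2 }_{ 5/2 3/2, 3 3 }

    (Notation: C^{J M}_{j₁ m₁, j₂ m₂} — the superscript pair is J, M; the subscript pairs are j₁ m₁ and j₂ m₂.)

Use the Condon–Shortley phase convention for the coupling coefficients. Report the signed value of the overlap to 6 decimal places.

j₁+j₂−J=0  J+j₁−j₂=5  J−j₁+j₂=6  j₁+j₂+J+1=12
(j₁±m₁, j₂±m₂, J±M) = (4,1,6,0,10,1)
P² = 1492992000/11
sum k=0..0:
  [0] +1/17280 = 1/17280
S = 1/17280
C² = P²·S² = 5/11 ; C = +0.674200

+√(5/11) ≈ +0.674200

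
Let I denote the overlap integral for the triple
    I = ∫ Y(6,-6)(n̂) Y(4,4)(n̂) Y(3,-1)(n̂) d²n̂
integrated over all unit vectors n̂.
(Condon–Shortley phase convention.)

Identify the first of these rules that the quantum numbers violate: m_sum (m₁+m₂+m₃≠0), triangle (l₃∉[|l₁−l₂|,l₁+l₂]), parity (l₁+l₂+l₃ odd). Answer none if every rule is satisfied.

m₁+m₂+m₃ = -6 + 4 − 1 = -3  ✗
triangle: |6−4|=2 ≤ l₃=3 ≤ 6+4=10
parity: l₁+l₂+l₃ = 13 is odd

m_sum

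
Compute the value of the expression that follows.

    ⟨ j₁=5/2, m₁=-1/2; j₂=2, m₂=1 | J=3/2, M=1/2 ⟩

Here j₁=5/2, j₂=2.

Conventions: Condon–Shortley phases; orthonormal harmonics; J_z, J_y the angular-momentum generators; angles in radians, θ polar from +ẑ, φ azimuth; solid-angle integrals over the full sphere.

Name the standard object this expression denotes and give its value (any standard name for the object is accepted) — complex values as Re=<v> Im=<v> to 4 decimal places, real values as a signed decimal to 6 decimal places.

Clebsch–Gordan coefficient, +√(5/21) ≈ +0.487950

This is a Clebsch–Gordan (vector-coupling) coefficient.
j₁+j₂−J=3  J+j₁−j₂=2  J−j₁+j₂=1  j₁+j₂+J+1=7
(j₁±m₁, j₂±m₂, J±M) = (2,3,3,1,2,1)
P² = 48/35
sum k=2..3:
  [2] +1/2 = 1/2
  [3] −1/12 = -1/12
S = 5/12
C² = P²·S² = 5/21 ; C = +0.487950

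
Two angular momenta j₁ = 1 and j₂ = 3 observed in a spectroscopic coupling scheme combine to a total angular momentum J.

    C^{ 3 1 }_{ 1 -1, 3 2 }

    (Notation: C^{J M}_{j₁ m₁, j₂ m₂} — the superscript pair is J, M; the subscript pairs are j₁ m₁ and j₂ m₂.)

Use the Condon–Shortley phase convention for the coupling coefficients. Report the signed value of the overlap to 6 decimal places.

triangle: 1!*1!*5!/8! = 120/40320
(j±m)!: 0!*2!*5!*1!*4!*2! = 11520
prefactor² = (2J+1)*Δ*N² = 240
  k=1: −1/(1!*0!*1!*4!*0!*1!) = -1/24
Σ = -1/24  ⇒  CG² = 240*(-1/24)² = 5/12
CG = −√(5/12) = -0.645497

−√(5/12) ≈ -0.645497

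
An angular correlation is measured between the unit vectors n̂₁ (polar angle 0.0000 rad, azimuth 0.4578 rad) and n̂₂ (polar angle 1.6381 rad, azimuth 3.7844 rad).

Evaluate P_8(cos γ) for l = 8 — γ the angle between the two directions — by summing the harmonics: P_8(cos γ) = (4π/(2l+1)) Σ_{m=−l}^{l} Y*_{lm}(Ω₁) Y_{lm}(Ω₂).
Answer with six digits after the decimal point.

0.230014

Summing Y*_{l m}(θ₁,φ₁)·Y_{l m}(θ₂,φ₂) over m ∈ [−8, 8]; prefactor 4π/(2·8+1) = 0.739198:
  m=-8: Y*=-0.00000 + 0.00000j  Y=0.21104 + 0.46007j  product 0.00000 + 0.00000j
  m=-7: Y*=-0.00000 + 0.00000j  Y=-0.02881 + 0.13340j  product 0.00000 + 0.00000j
  m=-6: Y*=0.00000 + 0.00000j  Y=0.26131 - 0.22700j  product 0.00000 + 0.00000j
  m=-5: Y*=0.00000 + 0.00000j  Y=0.15813 - 0.01148j  product 0.00000 + 0.00000j
  m=-4: Y*=0.00000 + 0.00000j  Y=-0.24936 - 0.15996j  product 0.00000 + 0.00000j
  m=-3: Y*=0.00000 + 0.00000j  Y=-0.05889 - 0.15758j  product -0.00000 + 0.00000j
  m=-2: Y*=0.00000 + 0.00000j  Y=-0.07711 + 0.26303j  product 0.00000 + 0.00000j
  m=-1: Y*=0.00000 + 0.00000j  Y=-0.13781 + 0.10321j  product 0.00000 + 0.00000j
  m=+0: Y*=1.16311 + 0.00000j  Y=0.26753 + 0.00000j  product 0.31117 + 0.00000j
  m=+1: Y*=0.00000 + 0.00000j  Y=0.13781 + 0.10321j  product 0.00000 + 0.00000j
  m=+2: Y*=0.00000 + 0.00000j  Y=-0.07711 - 0.26303j  product -0.00000 + 0.00000j
  m=+3: Y*=0.00000 + 0.00000j  Y=0.05889 - 0.15758j  product 0.00000 + 0.00000j
  m=+4: Y*=-0.00000 + 0.00000j  Y=-0.24936 + 0.15996j  product 0.00000 + 0.00000j
  m=+5: Y*=-0.00000 + 0.00000j  Y=-0.15813 - 0.01148j  product 0.00000 + 0.00000j
  m=+6: Y*=-0.00000 + 0.00000j  Y=0.26131 + 0.22700j  product 0.00000 + 0.00000j
  m=+7: Y*=0.00000 + 0.00000j  Y=0.02881 + 0.13340j  product 0.00000 + 0.00000j
  m=+8: Y*=0.00000 + 0.00000j  Y=0.21104 - 0.46007j  product 0.00000 + 0.00000j
Accumulated sum 0.31117 + 0.00000j; after 4π/(2l+1) scaling, 0.23001 + 0.00000j ⇒ P_8 = 0.230014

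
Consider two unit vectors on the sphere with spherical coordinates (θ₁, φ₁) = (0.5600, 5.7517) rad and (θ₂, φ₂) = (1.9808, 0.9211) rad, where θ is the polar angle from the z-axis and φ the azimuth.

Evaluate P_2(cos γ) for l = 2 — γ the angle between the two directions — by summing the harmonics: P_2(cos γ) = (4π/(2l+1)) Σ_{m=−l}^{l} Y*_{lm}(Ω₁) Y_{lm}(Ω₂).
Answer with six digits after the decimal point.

-0.382171

Summing Y*_{l m}(θ₁,φ₁)·Y_{l m}(θ₂,φ₂) over m ∈ [−2, 2]; prefactor 4π/(2·2+1) = 2.513274:
  term(m=-2) = (-0.034426, -0.008294)   from Y*(Ω₁)=(0.053000, -0.095236), Y(Ω₂)=(-0.087100, -0.313006)
  term(m=-1) = (-0.011581, 0.097510)   from Y*(Ω₁)=(0.299724, -0.176212), Y(Ω₂)=(-0.170851, 0.224886)
  term(m=+0) = (-0.060048, 0.000000)   from Y*(Ω₁)=(0.363812, -0.000000), Y(Ω₂)=(-0.165052, 0.000000)
  term(m=+1) = (-0.011581, -0.097510)   from Y*(Ω₁)=(-0.299724, -0.176212), Y(Ω₂)=(0.170851, 0.224886)
  term(m=+2) = (-0.034426, 0.008294)   from Y*(Ω₁)=(0.053000, 0.095236), Y(Ω₂)=(-0.087100, 0.313006)
Σ over m = (-0.152061, 0.000000); ×(4π/5) → (-0.382171, 0.000000). Real part: -0.382171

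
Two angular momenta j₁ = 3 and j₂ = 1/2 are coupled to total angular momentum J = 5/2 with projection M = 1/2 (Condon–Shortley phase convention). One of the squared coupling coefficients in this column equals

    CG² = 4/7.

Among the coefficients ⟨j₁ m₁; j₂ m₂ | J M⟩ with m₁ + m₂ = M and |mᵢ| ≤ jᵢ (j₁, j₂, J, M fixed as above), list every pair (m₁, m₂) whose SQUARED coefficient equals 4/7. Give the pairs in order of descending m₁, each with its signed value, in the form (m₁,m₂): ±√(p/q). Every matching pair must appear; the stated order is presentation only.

Admissible pairs with m₁+m₂ = M = 1/2: (0,1/2), (1,-1/2)
  (m₁,m₂)=(1,-1/2): CG² = 4/7, CG = +√(4/7)   ← matches the target
  (m₁,m₂)=(0,1/2): CG² = 3/7, CG = −√(3/7)
Pairs with CG² = 4/7: (1,-1/2): +√(4/7)

(1,-1/2): +√(4/7)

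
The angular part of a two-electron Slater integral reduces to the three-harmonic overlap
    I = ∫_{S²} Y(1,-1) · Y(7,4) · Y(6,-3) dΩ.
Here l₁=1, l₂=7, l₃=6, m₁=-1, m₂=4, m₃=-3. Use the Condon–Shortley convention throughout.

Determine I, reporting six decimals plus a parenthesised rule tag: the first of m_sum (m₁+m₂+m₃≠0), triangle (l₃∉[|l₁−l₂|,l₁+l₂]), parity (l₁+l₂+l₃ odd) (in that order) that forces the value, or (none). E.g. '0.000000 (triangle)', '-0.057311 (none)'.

0.259489 (none)

Checks pass: Σm=0; 14 even; l₃=6∈[6,8].
(2·1+1)(2·7+1)(2·6+1) = 585
Δ: 2! 0! 12! / 15! → 1/1365
sum: t=1:−1/518400 = -1/518400
3j²(1 7 6; 0 0 0) = Δ·Π!·Σ² = 7/195  (sign -1)
sum: t=2:+1/4354560 = 1/4354560
3j²(1 7 6; -1 4 -3) = Δ·Π!·Σ² = 11/273  (sign -1)
combine: 4πI² = 585·7/195·11/273 = 11/13
take √, sign +1: I = 0.25948947
No selection rule forces the value: the integral is nonzero (none).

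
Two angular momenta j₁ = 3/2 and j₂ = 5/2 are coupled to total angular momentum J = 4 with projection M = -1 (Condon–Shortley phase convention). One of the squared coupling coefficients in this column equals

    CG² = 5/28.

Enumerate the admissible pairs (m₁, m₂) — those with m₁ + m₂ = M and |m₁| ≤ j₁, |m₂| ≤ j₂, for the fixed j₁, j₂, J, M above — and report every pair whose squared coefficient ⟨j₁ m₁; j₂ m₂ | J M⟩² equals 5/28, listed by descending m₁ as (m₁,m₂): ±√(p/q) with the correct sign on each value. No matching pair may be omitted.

Admissible pairs with m₁+m₂ = M = -1: (-3/2,1/2), (-1/2,-1/2), (1/2,-3/2), (3/2,-5/2)
  (m₁,m₂)=(3/2,-5/2): CG² = 1/56, CG = +√(1/56)
  (m₁,m₂)=(1/2,-3/2): CG² = 15/56, CG = +√(15/56)
  (m₁,m₂)=(-1/2,-1/2): CG² = 15/28, CG = +√(15/28)
  (m₁,m₂)=(-3/2,1/2): CG² = 5/28, CG = +√(5/28)   ← matches the target
Pairs with CG² = 5/28: (-3/2,1/2): +√(5/28)

(-3/2,1/2): +√(5/28)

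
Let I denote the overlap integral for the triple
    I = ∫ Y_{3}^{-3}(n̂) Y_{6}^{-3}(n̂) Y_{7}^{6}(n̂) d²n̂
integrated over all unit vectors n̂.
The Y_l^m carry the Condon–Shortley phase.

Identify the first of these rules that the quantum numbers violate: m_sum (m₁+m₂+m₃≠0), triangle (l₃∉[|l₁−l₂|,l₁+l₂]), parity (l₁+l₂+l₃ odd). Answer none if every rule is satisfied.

Σmᵢ = 0  ✓
l₃∈[|l₁−l₂|,l₁+l₂]=[3,9], have l₃=7  ✓
Σlᵢ = 16 ⇒ even  ✓

none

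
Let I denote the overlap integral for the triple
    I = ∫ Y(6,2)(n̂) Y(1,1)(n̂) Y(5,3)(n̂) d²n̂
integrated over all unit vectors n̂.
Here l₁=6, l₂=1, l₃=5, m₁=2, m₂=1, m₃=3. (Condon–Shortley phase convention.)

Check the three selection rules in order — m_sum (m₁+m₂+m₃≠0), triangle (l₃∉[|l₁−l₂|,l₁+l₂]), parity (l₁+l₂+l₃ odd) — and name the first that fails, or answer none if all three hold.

m_sum

Σmᵢ = 6  ✗
l₃∈[|l₁−l₂|,l₁+l₂]=[5,7], have l₃=5
Σlᵢ = 12 ⇒ even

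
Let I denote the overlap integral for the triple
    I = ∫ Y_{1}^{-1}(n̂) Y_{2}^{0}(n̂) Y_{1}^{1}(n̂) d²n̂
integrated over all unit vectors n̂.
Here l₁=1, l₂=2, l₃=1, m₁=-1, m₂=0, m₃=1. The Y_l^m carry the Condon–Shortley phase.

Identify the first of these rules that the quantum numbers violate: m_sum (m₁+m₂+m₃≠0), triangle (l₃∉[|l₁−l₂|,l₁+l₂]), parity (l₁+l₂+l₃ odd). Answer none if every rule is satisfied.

none

azimuthal sum: -1 + 0 + 1 = 0  ✓
1 ≤ 1 ≤ 3 (triangle on l)  ✓
L = 1 + 2 + 1 = 4 (even)  ✓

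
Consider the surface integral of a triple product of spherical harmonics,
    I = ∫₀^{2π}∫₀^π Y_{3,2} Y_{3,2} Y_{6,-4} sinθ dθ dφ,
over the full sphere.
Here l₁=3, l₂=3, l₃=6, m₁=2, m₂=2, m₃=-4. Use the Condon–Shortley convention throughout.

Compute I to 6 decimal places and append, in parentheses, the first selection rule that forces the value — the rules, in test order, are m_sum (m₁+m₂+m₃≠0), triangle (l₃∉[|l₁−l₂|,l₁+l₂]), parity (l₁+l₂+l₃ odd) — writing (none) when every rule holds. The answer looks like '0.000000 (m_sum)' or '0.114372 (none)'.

m-sum 0 ✓  L=12 even ✓  0≤6≤6 ✓
Π(2lᵢ+1) = 7×7×13 = 637
triangle coeff Δ(3,3,6) = 1/12012
Σ_t [0,0]: t=0:+1/1296 = 1/1296
(3j)²=100/3003 [(3 3 6; 0 0 0)], sign=+1
Σ_t [0,0]: t=0:+1/14400 = 1/14400
(3j)²=6/143 [(3 3 6; 2 2 -4)], sign=+1
⇒ 4πI² = 1400/1573
I = (+1)√(1400/1573/(4π)) = 0.26613055
No selection rule forces the value: the integral is nonzero (none).

0.266131 (none)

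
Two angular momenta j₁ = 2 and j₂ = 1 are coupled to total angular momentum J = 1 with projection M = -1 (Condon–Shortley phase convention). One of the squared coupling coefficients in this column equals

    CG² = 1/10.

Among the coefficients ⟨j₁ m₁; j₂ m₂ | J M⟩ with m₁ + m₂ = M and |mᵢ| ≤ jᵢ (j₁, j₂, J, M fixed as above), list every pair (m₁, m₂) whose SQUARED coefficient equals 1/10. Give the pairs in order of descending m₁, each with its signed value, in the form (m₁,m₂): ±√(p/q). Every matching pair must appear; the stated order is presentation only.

(0,-1): +√(1/10)

Admissible pairs with m₁+m₂ = M = -1: (-2,1), (-1,0), (0,-1)
  (m₁,m₂)=(0,-1): CG² = 1/10, CG = +√(1/10)   ← matches the target
  (m₁,m₂)=(-1,0): CG² = 3/10, CG = −√(3/10)
  (m₁,m₂)=(-2,1): CG² = 3/5, CG = +√(3/5)
Pairs with CG² = 1/10: (0,-1): +√(1/10)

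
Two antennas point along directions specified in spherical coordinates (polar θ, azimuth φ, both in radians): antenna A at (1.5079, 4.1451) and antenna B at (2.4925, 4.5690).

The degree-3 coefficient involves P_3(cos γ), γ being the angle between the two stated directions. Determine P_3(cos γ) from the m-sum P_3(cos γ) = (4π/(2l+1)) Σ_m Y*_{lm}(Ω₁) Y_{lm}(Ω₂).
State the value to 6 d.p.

Term-by-term m-sum for l=3 (normalisation 4π/7 = 1.795196):
  m=-3: (+0.411196-0.054207i) × (+0.038427-0.083752i) = +0.011261-0.036521i  (running Σ = +0.011261-0.036521i)
  m=-2: (-0.027034+0.057991i) × (+0.285322+0.084143i) = -0.012593+0.014271i  (running Σ = -0.001332-0.022250i)
  m=-1: (+0.169893+0.266645i) × (-0.060663+0.420163i) = -0.122341+0.055207i  (running Σ = -0.123672+0.032957i)
  m=0: (-0.069905-0.000000i) × (-0.051465+0.000000i) = +0.003598+0.000000i  (running Σ = -0.120075+0.032957i)
  m=1: (-0.169893+0.266645i) × (+0.060663+0.420163i) = -0.122341-0.055207i  (running Σ = -0.242416-0.022250i)
  m=2: (-0.027034-0.057991i) × (+0.285322-0.084143i) = -0.012593-0.014271i  (running Σ = -0.255009-0.036521i)
  m=3: (-0.411196-0.054207i) × (-0.038427-0.083752i) = +0.011261+0.036521i  (running Σ = -0.243747+0.000000i)
Total Σ_m = -0.243747+0.000000i. Multiply by 1.795196: -0.437574+0.000000i. P_3(cos γ) = -0.437574

-0.437574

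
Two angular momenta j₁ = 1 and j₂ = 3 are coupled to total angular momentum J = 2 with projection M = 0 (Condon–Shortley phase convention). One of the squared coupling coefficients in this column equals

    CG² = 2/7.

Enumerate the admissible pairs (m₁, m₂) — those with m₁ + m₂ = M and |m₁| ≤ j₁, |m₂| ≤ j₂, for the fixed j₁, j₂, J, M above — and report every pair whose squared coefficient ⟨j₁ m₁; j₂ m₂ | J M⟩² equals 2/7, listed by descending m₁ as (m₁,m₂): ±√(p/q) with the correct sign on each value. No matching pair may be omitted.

Admissible pairs with m₁+m₂ = M = 0: (-1,1), (0,0), (1,-1)
  (m₁,m₂)=(1,-1): CG² = 2/7, CG = +√(2/7)   ← matches the target
  (m₁,m₂)=(0,0): CG² = 3/7, CG = −√(3/7)
  (m₁,m₂)=(-1,1): CG² = 2/7, CG = +√(2/7)   ← matches the target
Pairs with CG² = 2/7: (1,-1): +√(2/7); (-1,1): +√(2/7)

(1,-1): +√(2/7); (-1,1): +√(2/7)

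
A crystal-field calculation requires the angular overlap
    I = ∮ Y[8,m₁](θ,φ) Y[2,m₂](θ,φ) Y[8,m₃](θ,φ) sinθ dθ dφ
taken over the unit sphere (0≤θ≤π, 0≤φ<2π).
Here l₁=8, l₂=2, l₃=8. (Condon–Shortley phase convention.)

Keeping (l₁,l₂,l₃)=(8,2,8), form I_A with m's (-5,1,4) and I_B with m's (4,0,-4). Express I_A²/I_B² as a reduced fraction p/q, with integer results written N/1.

l's match ⇒ only the (l;m) 3-j factors differ between A and B.
A: triangle coeff Δ(8,2,8) = 1/348840; Σ_t [1,2]: t=1:−1/1916006400 t=2:+1/479001600 = 1/638668800; (3j)²=117/6460 [(8 2 8; -5 1 4)], sign=+1
B: triangle coeff Δ(8,2,8) = 1/348840; Σ_t [0,2]: t=0:+1/348364800 t=1:−1/239500800 t=2:+1/3832012800 = -1/958003200; (3j)²=8/4845 [(8 2 8; 4 0 -4)], sign=-1
I_A²/I_B² = (117/6460)/(8/4845) = 351/32

351/32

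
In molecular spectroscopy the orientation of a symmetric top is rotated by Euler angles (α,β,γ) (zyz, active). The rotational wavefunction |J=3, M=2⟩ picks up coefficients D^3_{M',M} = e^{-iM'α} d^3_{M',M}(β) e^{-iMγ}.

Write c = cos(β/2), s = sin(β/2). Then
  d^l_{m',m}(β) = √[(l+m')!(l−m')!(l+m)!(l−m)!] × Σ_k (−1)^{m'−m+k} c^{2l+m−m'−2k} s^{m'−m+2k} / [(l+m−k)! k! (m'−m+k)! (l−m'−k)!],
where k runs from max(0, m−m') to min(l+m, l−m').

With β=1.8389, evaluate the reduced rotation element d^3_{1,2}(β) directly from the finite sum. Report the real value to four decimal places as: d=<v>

d^3_{1,2}(β=1.8389) via the finite sum:
Half-angle: c=0.606258, s=0.795268. N=√(24·2·120·1)=75.894664
Admissible k: 1..2 (factorial args all ≥0)
  k=1: (−1)^0·75.8947/(24)·0.6063^5·0.7953^1 = +0.205968
  k=2: (−1)^1·75.8947/(12)·0.6063^3·0.7953^3 = -0.708831
d^3_{1,2}(1.8389) = +0.205968 -0.708831 = -0.502863

d=-0.5029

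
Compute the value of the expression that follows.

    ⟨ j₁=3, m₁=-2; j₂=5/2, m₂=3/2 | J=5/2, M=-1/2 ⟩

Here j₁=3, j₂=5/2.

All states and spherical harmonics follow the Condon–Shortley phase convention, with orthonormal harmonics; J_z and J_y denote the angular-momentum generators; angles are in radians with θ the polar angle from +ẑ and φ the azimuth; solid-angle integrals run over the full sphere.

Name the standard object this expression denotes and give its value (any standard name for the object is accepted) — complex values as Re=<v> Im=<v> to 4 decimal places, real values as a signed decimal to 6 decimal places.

Clebsch–Gordan coefficient, −√(1/14) ≈ -0.267261

This is a Clebsch–Gordan (vector-coupling) coefficient.
j₁+j₂−J=3  J+j₁−j₂=3  J−j₁+j₂=2  j₁+j₂+J+1=9
(j₁±m₁, j₂±m₂, J±M) = (1,5,4,1,2,3)
P² = 288/7
sum k=2..3:
  [2] +1/24 = 1/24
  [3] −1/12 = -1/12
S = -1/24
C² = P²·S² = 1/14 ; C = -0.267261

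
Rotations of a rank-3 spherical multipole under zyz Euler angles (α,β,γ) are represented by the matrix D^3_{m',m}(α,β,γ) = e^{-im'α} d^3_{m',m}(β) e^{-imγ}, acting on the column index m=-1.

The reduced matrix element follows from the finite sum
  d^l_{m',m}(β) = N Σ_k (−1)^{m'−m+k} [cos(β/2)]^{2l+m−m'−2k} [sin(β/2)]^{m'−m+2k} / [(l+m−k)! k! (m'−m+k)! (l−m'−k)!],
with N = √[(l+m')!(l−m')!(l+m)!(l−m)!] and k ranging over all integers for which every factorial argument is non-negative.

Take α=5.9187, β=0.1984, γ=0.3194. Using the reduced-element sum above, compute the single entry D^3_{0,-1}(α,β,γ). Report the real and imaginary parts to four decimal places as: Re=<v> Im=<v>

Split into d^3_{0,-1}(β=0.1984) × two z-phases.
c=cos(0.198400/2)=0.995084, s=sin(0.198400/2)=0.099037; N=√[6·6·2·24]=41.569219
Admissible k: 0..2 (factorial args all ≥0)
  k=0: (−1)^1·41.5692/(12)·0.9951^5·0.0990^1 = -0.334725
  k=1: (−1)^2·41.5692/(4)·0.9951^3·0.0990^3 = +0.009947
  k=2: (−1)^3·41.5692/(12)·0.9951^1·0.0990^5 = -0.000033
d^3_{0,-1}(0.1984) = -0.334725 +0.009947 -0.000033 = -0.324811
Attach z-rotation phases: D = e^{-i(0)(5.9187)}·(-0.324811)·e^{-i(-1)(0.3194)} = -0.308383-0.101990i

Re=-0.3084 Im=-0.1020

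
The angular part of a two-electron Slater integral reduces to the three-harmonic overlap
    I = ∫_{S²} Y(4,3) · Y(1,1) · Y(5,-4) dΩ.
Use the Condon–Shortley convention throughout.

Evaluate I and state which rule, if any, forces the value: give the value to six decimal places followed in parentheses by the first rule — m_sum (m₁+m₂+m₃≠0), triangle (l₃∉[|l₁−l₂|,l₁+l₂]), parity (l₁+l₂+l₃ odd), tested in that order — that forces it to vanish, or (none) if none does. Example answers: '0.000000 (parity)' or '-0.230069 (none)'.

0.294638 (none)

Checks pass: Σm=0; 10 even; l₃=5∈[3,5].
(2·4+1)(2·1+1)(2·5+1) = 297
Δ: 0! 8! 2! / 11! → 1/495
sum: t=0:+1/576 = 1/576
3j²(4 1 5; 0 0 0) = Δ·Π!·Σ² = 5/99  (sign -1)
sum: t=0:+1/10080 = 1/10080
3j²(4 1 5; 3 1 -4) = Δ·Π!·Σ² = 4/55  (sign -1)
combine: 4πI² = 297·5/99·4/55 = 12/11
take √, sign +1: I = 0.29463840
No selection rule forces the value: the integral is nonzero (none).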